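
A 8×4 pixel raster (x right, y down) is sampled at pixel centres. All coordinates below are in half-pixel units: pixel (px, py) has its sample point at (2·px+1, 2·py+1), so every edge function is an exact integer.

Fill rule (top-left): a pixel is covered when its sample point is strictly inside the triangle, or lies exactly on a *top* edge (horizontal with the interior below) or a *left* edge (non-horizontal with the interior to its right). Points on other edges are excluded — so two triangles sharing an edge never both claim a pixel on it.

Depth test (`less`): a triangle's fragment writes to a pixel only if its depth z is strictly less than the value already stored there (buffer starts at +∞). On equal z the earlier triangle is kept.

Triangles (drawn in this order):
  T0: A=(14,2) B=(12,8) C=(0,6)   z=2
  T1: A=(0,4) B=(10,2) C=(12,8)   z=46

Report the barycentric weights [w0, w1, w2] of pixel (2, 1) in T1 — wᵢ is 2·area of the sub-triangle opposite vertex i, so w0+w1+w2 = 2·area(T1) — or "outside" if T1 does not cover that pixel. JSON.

T0:
  2·area = 76
  edge (14, 2)→(12, 8): d=(-2,6) right/bottom  bias=-1
  edge (12, 8)→(0, 6): d=(-12,-2) top-left  bias=+0
  edge (0, 6)→(14, 2): d=(14,-4) top-left  bias=+0
    (5,1)@(11, 3): e=[16,58,2] → █
    (6,1)@(13, 3): e=[4,62,10] → █
    (7,1)@(15, 3): e=[-8,66,18] → ·
    (2,2)@(5, 5): e=[48,22,6] → █
    (3,2)@(7, 5): e=[36,26,14] → █
    (4,2)@(9, 5): e=[24,30,22] → █
    (6,2)@(13, 5): e=[0,38,38] → ·  [on edge]
    (2,3)@(5, 7): e=[44,-2,34] → ·
    (3,3)@(7, 7): e=[32,2,42] → █
    (6,3)@(13, 7): e=[-4,14,66] → ·
  covered (9 px):
    · · · · · · · ·
    · · · · · █ █ ·
    · · █ █ █ █ · ·
    · · · █ █ █ · ·
T1:
  2·area = 64
  edge (0, 4)→(10, 2): d=(10,-2) top-left  bias=+0
  edge (10, 2)→(12, 8): d=(2,6) right/bottom  bias=-1
  edge (12, 8)→(0, 4): d=(-12,-4) top-left  bias=+0
    (7,0)@(15, 1): e=[0,-32,96] → ·  [on edge]
    (2,1)@(5, 3): e=[0,32,32] → █  [on edge]
    (3,1)@(7, 3): e=[4,20,40] → █
    (4,1)@(9, 3): e=[8,8,48] → █
    (5,1)@(11, 3): e=[12,-4,56] → ·
    (1,2)@(3, 5): e=[16,48,0] → █  [on edge]
    (5,2)@(11, 5): e=[32,0,32] → ·  [on edge]
    (1,3)@(3, 7): e=[36,52,-24] → ·
    (2,3)@(5, 7): e=[40,40,-16] → ·
    (3,3)@(7, 7): e=[44,28,-8] → ·
    (4,3)@(9, 7): e=[48,16,0] → █  [on edge]
    (5,3)@(11, 7): e=[52,4,8] → █
  covered (9 px):
    · · · · · · · ·
    · · █ █ █ · · ·
    · █ █ █ █ · · ·
    · · · · █ █ · ·

Answer: [32,32,0]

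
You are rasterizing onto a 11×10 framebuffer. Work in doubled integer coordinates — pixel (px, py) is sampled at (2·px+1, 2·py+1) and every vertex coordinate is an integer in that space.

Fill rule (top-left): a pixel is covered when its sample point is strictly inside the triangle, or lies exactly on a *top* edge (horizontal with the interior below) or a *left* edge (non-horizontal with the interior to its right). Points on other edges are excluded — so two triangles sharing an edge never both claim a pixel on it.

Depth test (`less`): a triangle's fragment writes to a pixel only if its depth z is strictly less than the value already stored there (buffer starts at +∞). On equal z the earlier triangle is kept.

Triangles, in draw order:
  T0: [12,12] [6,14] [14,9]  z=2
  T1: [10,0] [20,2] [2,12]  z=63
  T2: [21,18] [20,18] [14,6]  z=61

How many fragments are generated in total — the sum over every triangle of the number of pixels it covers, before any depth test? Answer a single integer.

T0:
  2·area = 14
  edge (12, 12)→(6, 14): d=(-6,2) right/bottom  bias=-1
  edge (6, 14)→(14, 9): d=(8,-5) top-left  bias=+0
  edge (14, 9)→(12, 12): d=(-2,3) right/bottom  bias=-1
    (10,4)@(21, 9): e=[0,35,-21] → .  [on edge]
    (5,5)@(11, 11): e=[8,1,5] → X
    (6,5)@(13, 11): e=[4,11,-1] → .
    (7,5)@(15, 11): e=[0,21,-7] → .  [on edge]
    (4,6)@(9, 13): e=[0,7,7] → .  [on edge]
    (5,6)@(11, 13): e=[-4,17,1] → .
    (1,7)@(3, 15): e=[0,-7,21] → .  [on edge]
  covered (1 px):
    . . . . . . . . . . .
    . . . . . . . . . . .
    . . . . . . . . . . .
    . . . . . . . . . . .
    . . . . . . . . . . .
    . . . . . X . . . . .
    . . . . . . . . . . .
    . . . . . . . . . . .
    . . . . . . . . . . .
    . . . . . . . . . . .
T1:
  2·area = 136
  edge (10, 0)→(20, 2): d=(10,2) right/bottom  bias=-1
  edge (20, 2)→(2, 12): d=(-18,10) right/bottom  bias=-1
  edge (2, 12)→(10, 0): d=(8,-12) top-left  bias=+0
    (5,0)@(11, 1): e=[8,108,20] → X
    (6,0)@(13, 1): e=[4,88,44] → X
    (7,0)@(15, 1): e=[0,68,68] → .  [on edge]
    (4,1)@(9, 3): e=[32,92,12] → X
    (7,1)@(15, 3): e=[20,32,84] → X
    (8,1)@(17, 3): e=[16,12,108] → X
    (9,1)@(19, 3): e=[12,-8,132] → .
    (3,2)@(7, 5): e=[56,76,4] → X
    (7,2)@(15, 5): e=[40,-4,100] → .
    (8,2)@(17, 5): e=[36,-24,124] → .
    (3,3)@(7, 7): e=[76,40,20] → X
    (5,3)@(11, 7): e=[68,0,68] → .  [on edge]
  covered (16 px):
    . . . . . X X . . . .
    . . . . X X X X X . .
    . . . X X X X . . . .
    . . . X X . . . . . .
    . . X X . . . . . . .
    . X . . . . . . . . .
    . . . . . . . . . . .
    . . . . . . . . . . .
    . . . . . . . . . . .
    . . . . . . . . . . .
T2:
  2·area = 12
  edge (21, 18)→(20, 18): d=(-1,0) right/bottom  bias=-1
  edge (20, 18)→(14, 6): d=(-6,-12) top-left  bias=+0
  edge (14, 6)→(21, 18): d=(7,12) right/bottom  bias=-1
    (9,7)@(19, 15): e=[3,6,3] → X
    (10,7)@(21, 15): e=[3,30,-21] → .
    (9,8)@(19, 17): e=[1,-6,17] → .
  covered (1 px):
    . . . . . . . . . . .
    . . . . . . . . . . .
    . . . . . . . . . . .
    . . . . . . . . . . .
    . . . . . . . . . . .
    . . . . . . . . . . .
    . . . . . . . . . . .
    . . . . . . . . . X .
    . . . . . . . . . . .
    . . . . . . . . . . .

Final: 18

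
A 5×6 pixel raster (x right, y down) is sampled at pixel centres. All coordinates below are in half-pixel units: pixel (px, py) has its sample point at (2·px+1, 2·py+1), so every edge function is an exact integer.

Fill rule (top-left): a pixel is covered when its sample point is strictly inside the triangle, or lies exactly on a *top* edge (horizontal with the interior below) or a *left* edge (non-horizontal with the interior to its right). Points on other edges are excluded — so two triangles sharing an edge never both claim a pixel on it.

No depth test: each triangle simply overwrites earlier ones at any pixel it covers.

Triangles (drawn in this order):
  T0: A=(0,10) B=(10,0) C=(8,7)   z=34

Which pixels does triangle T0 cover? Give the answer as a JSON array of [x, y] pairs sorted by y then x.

T0:
  2·area = 50
  edge (0, 10)→(10, 0): d=(10,-10) top-left  bias=+0
  edge (10, 0)→(8, 7): d=(-2,7) right/bottom  bias=-1
  edge (8, 7)→(0, 10): d=(-8,3) right/bottom  bias=-1
    (4,0)@(9, 1): e=[0,5,45] → X  [on edge]
    (3,1)@(7, 3): e=[0,15,35] → X  [on edge]
    (2,2)@(5, 5): e=[0,25,25] → X  [on edge]
    (4,2)@(9, 5): e=[40,-3,13] → .
    (1,3)@(3, 7): e=[0,35,15] → X  [on edge]
    (4,3)@(9, 7): e=[60,-7,-3] → .
    (0,4)@(1, 9): e=[0,45,5] → X  [on edge]
    (1,4)@(3, 9): e=[20,31,-1] → .
    (2,4)@(5, 9): e=[40,17,-7] → .
    (3,4)@(7, 9): e=[60,3,-13] → .
    (0,5)@(1, 11): e=[20,41,-11] → .
  covered (9 px):
    . . . . X
    . . . X X
    . . X X .
    . X X X .
    X . . . .
    . . . . .

Final: [[4,0],[3,1],[4,1],[2,2],[3,2],[1,3],[2,3],[3,3],[0,4]]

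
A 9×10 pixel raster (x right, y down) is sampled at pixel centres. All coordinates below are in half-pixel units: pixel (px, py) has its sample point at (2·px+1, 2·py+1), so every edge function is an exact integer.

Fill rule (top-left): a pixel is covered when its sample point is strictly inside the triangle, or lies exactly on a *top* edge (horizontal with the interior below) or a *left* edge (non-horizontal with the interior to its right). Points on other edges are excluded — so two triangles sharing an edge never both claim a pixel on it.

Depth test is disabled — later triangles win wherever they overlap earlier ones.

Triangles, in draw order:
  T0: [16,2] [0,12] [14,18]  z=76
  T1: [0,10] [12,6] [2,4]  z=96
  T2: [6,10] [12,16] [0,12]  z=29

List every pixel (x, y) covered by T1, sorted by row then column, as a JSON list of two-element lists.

T0:
  2·area = 236  (B↔C swapped to make it positive)
  edge (16, 2)→(14, 18): d=(-2,16) right/bottom  bias=-1
  edge (14, 18)→(0, 12): d=(-14,-6) top-left  bias=+0
  edge (0, 12)→(16, 2): d=(16,-10) top-left  bias=+0
    (7,1)@(15, 3): e=[14,216,6] → X
    (8,1)@(17, 3): e=[-18,228,26] → .
    (6,2)@(13, 5): e=[42,176,18] → X
    (8,2)@(17, 5): e=[-22,200,58] → .
    (4,3)@(9, 7): e=[102,124,10] → X
    (5,3)@(11, 7): e=[70,136,30] → X
    (8,3)@(17, 7): e=[-26,172,90] → .
    (2,4)@(5, 9): e=[162,72,2] → X
    (3,4)@(7, 9): e=[130,84,22] → X
    (8,4)@(17, 9): e=[-30,144,122] → .
    (1,5)@(3, 11): e=[190,32,14] → X
    (7,5)@(15, 11): e=[-2,104,134] → .
    (3,7)@(7, 15): e=[118,0,118] → X  [on edge]
  covered (30 px):
    . . . . . . . . .
    . . . . . . . X .
    . . . . . . X X .
    . . . . X X X X .
    . . X X X X X X .
    . X X X X X X . .
    . X X X X X X . .
    . . . X X X X . .
    . . . . . . X . .
    . . . . . . . . .
T1:
  2·area = 64  (B↔C swapped to make it positive)
  edge (0, 10)→(2, 4): d=(2,-6) top-left  bias=+0
  edge (2, 4)→(12, 6): d=(10,2) right/bottom  bias=-1
  edge (12, 6)→(0, 10): d=(-12,4) right/bottom  bias=-1
    (1,0)@(3, 1): e=[0,-32,96] → .  [on edge]
    (1,2)@(3, 5): e=[8,8,48] → X
    (2,2)@(5, 5): e=[20,4,40] → X
    (3,2)@(7, 5): e=[32,0,32] → .  [on edge]
    (7,2)@(15, 5): e=[80,-16,0] → .  [on edge]
    (0,3)@(1, 7): e=[0,32,32] → X  [on edge]
    (3,3)@(7, 7): e=[36,20,8] → X
    (4,3)@(9, 7): e=[48,16,0] → .  [on edge]
    (8,3)@(17, 7): e=[96,0,-32] → .  [on edge]
    (0,4)@(1, 9): e=[4,52,8] → X
    (1,4)@(3, 9): e=[16,48,0] → .  [on edge]
    (2,4)@(5, 9): e=[28,44,-8] → .
  covered (7 px):
    . . . . . . . . .
    . . . . . . . . .
    . X X . . . . . .
    X X X X . . . . .
    X . . . . . . . .
    . . . . . . . . .
    . . . . . . . . .
    . . . . . . . . .
    . . . . . . . . .
    . . . . . . . . .
T2:
  2·area = 48
  edge (6, 10)→(12, 16): d=(6,6) right/bottom  bias=-1
  edge (12, 16)→(0, 12): d=(-12,-4) top-left  bias=+0
  edge (0, 12)→(6, 10): d=(6,-2) top-left  bias=+0
    (0,2)@(1, 5): e=[0,88,-40] → .  [on edge]
    (1,3)@(3, 7): e=[0,72,-24] → .  [on edge]
    (7,3)@(15, 7): e=[-72,120,0] → .  [on edge]
    (2,4)@(5, 9): e=[0,56,-8] → .  [on edge]
    (4,4)@(9, 9): e=[-24,72,0] → .  [on edge]
    (1,5)@(3, 11): e=[24,24,0] → X  [on edge]
    (2,5)@(5, 11): e=[12,32,4] → X
    (3,5)@(7, 11): e=[0,40,8] → .  [on edge]
    (1,6)@(3, 13): e=[36,0,12] → X  [on edge]
    (3,6)@(7, 13): e=[12,16,20] → X
    (4,6)@(9, 13): e=[0,24,24] → .  [on edge]
    (1,7)@(3, 15): e=[48,-24,24] → .
    (4,7)@(9, 15): e=[12,0,36] → X  [on edge]
    (5,7)@(11, 15): e=[0,8,40] → .  [on edge]
    (6,8)@(13, 17): e=[0,-8,56] → .  [on edge]
    (7,8)@(15, 17): e=[-12,0,60] → .  [on edge]
    (7,9)@(15, 19): e=[0,-24,72] → .  [on edge]
  covered (6 px):
    . . . . . . . . .
    . . . . . . . . .
    . . . . . . . . .
    . . . . . . . . .
    . . . . . . . . .
    . X X . . . . . .
    . X X X . . . . .
    . . . . X . . . .
    . . . . . . . . .
    . . . . . . . . .

Answer: [[1,2],[2,2],[0,3],[1,3],[2,3],[3,3],[0,4]]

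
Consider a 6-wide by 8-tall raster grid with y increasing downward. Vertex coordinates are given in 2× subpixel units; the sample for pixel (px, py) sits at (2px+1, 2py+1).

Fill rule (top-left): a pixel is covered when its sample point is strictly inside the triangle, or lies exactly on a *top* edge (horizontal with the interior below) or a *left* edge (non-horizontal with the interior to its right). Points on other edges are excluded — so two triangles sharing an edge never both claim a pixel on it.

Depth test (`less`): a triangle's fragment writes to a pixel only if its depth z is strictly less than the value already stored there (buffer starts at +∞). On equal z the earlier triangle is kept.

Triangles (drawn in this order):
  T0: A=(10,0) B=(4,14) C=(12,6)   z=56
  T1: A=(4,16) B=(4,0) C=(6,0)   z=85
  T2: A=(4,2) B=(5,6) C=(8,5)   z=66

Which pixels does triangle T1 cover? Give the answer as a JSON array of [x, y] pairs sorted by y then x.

T0:
  2·area = 64  (B↔C swapped to make it positive)
  edge (10, 0)→(12, 6): d=(2,6) right/bottom  bias=-1
  edge (12, 6)→(4, 14): d=(-8,8) right/bottom  bias=-1
  edge (4, 14)→(10, 0): d=(6,-14) top-left  bias=+0
    (4,1)@(9, 3): e=[12,48,4] → #
    (5,1)@(11, 3): e=[0,32,32] → ·  [on edge]
    (4,2)@(9, 5): e=[16,32,16] → #
    (5,2)@(11, 5): e=[4,16,44] → #
    (3,3)@(7, 7): e=[32,32,0] → #  [on edge]
    (5,3)@(11, 7): e=[8,0,56] → ·  [on edge]
    (3,4)@(7, 9): e=[36,16,12] → #
    (4,4)@(9, 9): e=[24,0,40] → ·  [on edge]
    (3,5)@(7, 11): e=[40,0,24] → ·  [on edge]
    (2,6)@(5, 13): e=[56,0,8] → ·  [on edge]
    (1,7)@(3, 15): e=[72,0,-8] → ·  [on edge]
  covered (6 px):
    · · · · · ·
    · · · · # ·
    · · · · # #
    · · · # # ·
    · · · # · ·
    · · · · · ·
    · · · · · ·
    · · · · · ·
T1:
  2·area = 32
  edge (4, 16)→(4, 0): d=(0,-16) top-left  bias=+0
  edge (4, 0)→(6, 0): d=(2,0) top-left  bias=+0
  edge (6, 0)→(4, 16): d=(-2,16) right/bottom  bias=-1
    (2,0)@(5, 1): e=[16,2,14] → #
    (3,0)@(7, 1): e=[48,2,-18] → ·
    (2,1)@(5, 3): e=[16,6,10] → #
    (3,1)@(7, 3): e=[48,6,-22] → ·
    (2,2)@(5, 5): e=[16,10,6] → #
    (3,2)@(7, 5): e=[48,10,-26] → ·
    (2,3)@(5, 7): e=[16,14,2] → #
    (3,3)@(7, 7): e=[48,14,-30] → ·
    (2,4)@(5, 9): e=[16,18,-2] → ·
  covered (4 px):
    · · # · · ·
    · · # · · ·
    · · # · · ·
    · · # · · ·
    · · · · · ·
    · · · · · ·
    · · · · · ·
    · · · · · ·
T2:
  2·area = 13  (B↔C swapped to make it positive)
  edge (4, 2)→(8, 5): d=(4,3) right/bottom  bias=-1
  edge (8, 5)→(5, 6): d=(-3,1) right/bottom  bias=-1
  edge (5, 6)→(4, 2): d=(-1,-4) top-left  bias=+0
    (2,1)@(5, 3): e=[1,9,3] → #
    (3,1)@(7, 3): e=[-5,7,11] → ·
    (2,2)@(5, 5): e=[9,3,1] → #
    (3,2)@(7, 5): e=[3,1,9] → #
    (4,2)@(9, 5): e=[-3,-1,17] → ·
    (2,3)@(5, 7): e=[17,-3,-1] → ·
    (3,3)@(7, 7): e=[11,-5,7] → ·
  covered (3 px):
    · · · · · ·
    · · # · · ·
    · · # # · ·
    · · · · · ·
    · · · · · ·
    · · · · · ·
    · · · · · ·
    · · · · · ·

Result: [[2,0],[2,1],[2,2],[2,3]]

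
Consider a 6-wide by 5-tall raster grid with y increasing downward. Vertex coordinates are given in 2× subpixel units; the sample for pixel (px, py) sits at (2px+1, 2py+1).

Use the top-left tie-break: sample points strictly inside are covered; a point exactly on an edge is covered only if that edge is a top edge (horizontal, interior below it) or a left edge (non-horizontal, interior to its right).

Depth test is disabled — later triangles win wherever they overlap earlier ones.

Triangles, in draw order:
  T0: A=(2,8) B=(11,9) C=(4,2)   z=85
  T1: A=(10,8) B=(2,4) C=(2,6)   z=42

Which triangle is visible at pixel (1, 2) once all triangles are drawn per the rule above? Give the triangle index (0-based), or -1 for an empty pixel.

T0:
  2·area = 56  (B↔C swapped to make it positive)
  edge (2, 8)→(4, 2): d=(2,-6) top-left  bias=+0
  edge (4, 2)→(11, 9): d=(7,7) right/bottom  bias=-1
  edge (11, 9)→(2, 8): d=(-9,-1) top-left  bias=+0
    (1,0)@(3, 1): e=[-8,0,64] → ·  [on edge]
    (2,1)@(5, 3): e=[8,0,48] → ·  [on edge]
    (1,2)@(3, 5): e=[0,28,28] → █  [on edge]
    (2,2)@(5, 5): e=[12,14,30] → █
    (3,2)@(7, 5): e=[24,0,32] → ·  [on edge]
    (1,3)@(3, 7): e=[4,42,10] → █
    (3,3)@(7, 7): e=[28,14,14] → █
    (4,3)@(9, 7): e=[40,0,16] → ·  [on edge]
    (1,4)@(3, 9): e=[8,56,-8] → ·
    (2,4)@(5, 9): e=[20,42,-6] → ·
    (3,4)@(7, 9): e=[32,28,-4] → ·
    (5,4)@(11, 9): e=[56,0,0] → ·  [on edge]
  covered (5 px):
    · · · · · ·
    · · · · · ·
    · █ █ · · ·
    · █ █ █ · ·
    · · · · · ·
T1:
  2·area = 16  (B↔C swapped to make it positive)
  edge (10, 8)→(2, 6): d=(-8,-2) top-left  bias=+0
  edge (2, 6)→(2, 4): d=(0,-2) top-left  bias=+0
  edge (2, 4)→(10, 8): d=(8,4) right/bottom  bias=-1
    (1,2)@(3, 5): e=[10,2,4] → █
    (2,2)@(5, 5): e=[14,6,-4] → ·
    (1,3)@(3, 7): e=[-6,2,20] → ·
    (3,3)@(7, 7): e=[2,10,4] → █
    (4,3)@(9, 7): e=[6,14,-4] → ·
    (3,4)@(7, 9): e=[-14,10,20] → ·
  covered (2 px):
    · · · · · ·
    · · · · · ·
    · █ · · · ·
    · · · █ · ·
    · · · · · ·

Z-buffer (winner per pixel, '.' = empty):
  . . . . . .
  . . . . . .
  . 1 0 . . .
  . 0 0 1 . .
  . . . . . .

Answer: 1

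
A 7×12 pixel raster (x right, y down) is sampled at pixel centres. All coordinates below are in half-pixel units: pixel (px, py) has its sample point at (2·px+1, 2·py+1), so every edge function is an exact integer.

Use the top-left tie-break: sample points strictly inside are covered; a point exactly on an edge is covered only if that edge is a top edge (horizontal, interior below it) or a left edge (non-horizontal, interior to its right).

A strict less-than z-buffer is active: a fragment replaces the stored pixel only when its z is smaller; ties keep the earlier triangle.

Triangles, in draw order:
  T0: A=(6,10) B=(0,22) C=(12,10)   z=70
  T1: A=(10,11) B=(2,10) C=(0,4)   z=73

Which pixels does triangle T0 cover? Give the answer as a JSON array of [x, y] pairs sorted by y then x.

T0:
  2·area = 72  (B↔C swapped to make it positive)
  edge (6, 10)→(12, 10): d=(6,0) top-left  bias=+0
  edge (12, 10)→(0, 22): d=(-12,12) right/bottom  bias=-1
  edge (0, 22)→(6, 10): d=(6,-12) top-left  bias=+0
    (6,4)@(13, 9): e=[-6,0,78] → ·  [on edge]
    (3,5)@(7, 11): e=[6,48,18] → █
    (4,5)@(9, 11): e=[6,24,42] → █
    (5,5)@(11, 11): e=[6,0,66] → ·  [on edge]
    (2,6)@(5, 13): e=[18,48,6] → █
    (4,6)@(9, 13): e=[18,0,54] → ·  [on edge]
    (2,7)@(5, 15): e=[30,24,18] → █
    (3,7)@(7, 15): e=[30,0,42] → ·  [on edge]
    (1,8)@(3, 17): e=[42,24,6] → █
    (2,8)@(5, 17): e=[42,0,30] → ·  [on edge]
    (1,9)@(3, 19): e=[54,0,18] → ·  [on edge]
    (0,10)@(1, 21): e=[66,0,6] → ·  [on edge]
  covered (6 px):
    · · · · · · ·
    · · · · · · ·
    · · · · · · ·
    · · · · · · ·
    · · · · · · ·
    · · · █ █ · ·
    · · █ █ · · ·
    · · █ · · · ·
    · █ · · · · ·
    · · · · · · ·
    · · · · · · ·
    · · · · · · ·
T1:
  2·area = 46
  edge (10, 11)→(2, 10): d=(-8,-1) top-left  bias=+0
  edge (2, 10)→(0, 4): d=(-2,-6) top-left  bias=+0
  edge (0, 4)→(10, 11): d=(10,7) right/bottom  bias=-1
    (0,2)@(1, 5): e=[39,4,3] → █
    (1,2)@(3, 5): e=[41,16,-11] → ·
    (0,3)@(1, 7): e=[23,0,23] → █  [on edge]
    (1,3)@(3, 7): e=[25,12,9] → █
    (2,3)@(5, 7): e=[27,24,-5] → ·
    (0,4)@(1, 9): e=[7,-4,43] → ·
    (1,4)@(3, 9): e=[9,8,29] → █
    (2,4)@(5, 9): e=[11,20,15] → █
    (3,4)@(7, 9): e=[13,32,1] → █
    (4,4)@(9, 9): e=[15,44,-13] → ·
    (1,5)@(3, 11): e=[-7,4,49] → ·
    (2,5)@(5, 11): e=[-5,16,35] → ·
    (1,6)@(3, 13): e=[-23,0,69] → ·  [on edge]
    (2,9)@(5, 19): e=[-69,0,115] → ·  [on edge]
  covered (6 px):
    · · · · · · ·
    · · · · · · ·
    █ · · · · · ·
    █ █ · · · · ·
    · █ █ █ · · ·
    · · · · · · ·
    · · · · · · ·
    · · · · · · ·
    · · · · · · ·
    · · · · · · ·
    · · · · · · ·
    · · · · · · ·

Answer: [[3,5],[4,5],[2,6],[3,6],[2,7],[1,8]]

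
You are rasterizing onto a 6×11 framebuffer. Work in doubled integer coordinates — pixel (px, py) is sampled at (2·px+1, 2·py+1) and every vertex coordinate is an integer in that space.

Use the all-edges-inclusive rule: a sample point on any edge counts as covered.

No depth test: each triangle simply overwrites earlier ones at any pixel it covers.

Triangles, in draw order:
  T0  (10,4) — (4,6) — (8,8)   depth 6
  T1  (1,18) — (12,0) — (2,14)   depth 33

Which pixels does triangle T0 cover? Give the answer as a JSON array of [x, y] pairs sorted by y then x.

T0:
  2·area = 20  (B↔C swapped to make it positive)
  edge (10, 4)→(8, 8): d=(-2,4) inclusive
  edge (8, 8)→(4, 6): d=(-4,-2) inclusive
  edge (4, 6)→(10, 4): d=(6,-2) inclusive
    (3,2)@(7, 5): e=[10,10,0] → █  [on edge]
    (4,2)@(9, 5): e=[2,14,4] → █
    (5,2)@(11, 5): e=[-6,18,8] → ·
    (0,3)@(1, 7): e=[30,-10,0] → ·  [on edge]
    (3,3)@(7, 7): e=[6,2,12] → █
    (4,3)@(9, 7): e=[-2,6,16] → ·
    (3,4)@(7, 9): e=[2,-6,24] → ·
  covered (3 px):
    · · · · · ·
    · · · · · ·
    · · · █ █ ·
    · · · █ · ·
    · · · · · ·
    · · · · · ·
    · · · · · ·
    · · · · · ·
    · · · · · ·
    · · · · · ·
    · · · · · ·
T1:
  2·area = 26  (B↔C swapped to make it positive)
  edge (1, 18)→(2, 14): d=(1,-4) inclusive
  edge (2, 14)→(12, 0): d=(10,-14) inclusive
  edge (12, 0)→(1, 18): d=(-11,18) inclusive
    (3,3)@(7, 7): e=[13,0,13] → █  [on edge]
    (4,3)@(9, 7): e=[21,28,-23] → ·
    (3,4)@(7, 9): e=[15,20,-9] → ·
    (2,5)@(5, 11): e=[9,12,5] → █
    (3,5)@(7, 11): e=[17,40,-31] → ·
    (1,6)@(3, 13): e=[3,4,19] → █
    (2,6)@(5, 13): e=[11,32,-17] → ·
    (1,7)@(3, 15): e=[5,24,-3] → ·
  covered (3 px):
    · · · · · ·
    · · · · · ·
    · · · · · ·
    · · · █ · ·
    · · · · · ·
    · · █ · · ·
    · █ · · · ·
    · · · · · ·
    · · · · · ·
    · · · · · ·
    · · · · · ·

Answer: [[3,2],[4,2],[3,3]]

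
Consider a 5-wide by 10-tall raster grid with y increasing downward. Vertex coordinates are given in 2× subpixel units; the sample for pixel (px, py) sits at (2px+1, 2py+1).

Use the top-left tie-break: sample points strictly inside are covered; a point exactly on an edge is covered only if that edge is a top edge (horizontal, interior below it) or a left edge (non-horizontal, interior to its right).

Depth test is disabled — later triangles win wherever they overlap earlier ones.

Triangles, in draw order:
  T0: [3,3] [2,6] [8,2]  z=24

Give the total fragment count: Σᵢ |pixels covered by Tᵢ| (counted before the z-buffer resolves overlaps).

T0:
  2·area = 14  (B↔C swapped to make it positive)
  edge (3, 3)→(8, 2): d=(5,-1) top-left  bias=+0
  edge (8, 2)→(2, 6): d=(-6,4) right/bottom  bias=-1
  edge (2, 6)→(3, 3): d=(1,-3) top-left  bias=+0
    (1,1)@(3, 3): e=[0,14,0] → #  [on edge]
    (2,1)@(5, 3): e=[2,6,6] → #
    (3,1)@(7, 3): e=[4,-2,12] → ·
    (1,2)@(3, 5): e=[10,2,2] → #
    (2,2)@(5, 5): e=[12,-6,8] → ·
    (1,3)@(3, 7): e=[20,-10,4] → ·
    (0,4)@(1, 9): e=[28,-14,0] → ·  [on edge]
  covered (3 px):
    · · · · ·
    · # # · ·
    · # · · ·
    · · · · ·
    · · · · ·
    · · · · ·
    · · · · ·
    · · · · ·
    · · · · ·
    · · · · ·

Answer: 3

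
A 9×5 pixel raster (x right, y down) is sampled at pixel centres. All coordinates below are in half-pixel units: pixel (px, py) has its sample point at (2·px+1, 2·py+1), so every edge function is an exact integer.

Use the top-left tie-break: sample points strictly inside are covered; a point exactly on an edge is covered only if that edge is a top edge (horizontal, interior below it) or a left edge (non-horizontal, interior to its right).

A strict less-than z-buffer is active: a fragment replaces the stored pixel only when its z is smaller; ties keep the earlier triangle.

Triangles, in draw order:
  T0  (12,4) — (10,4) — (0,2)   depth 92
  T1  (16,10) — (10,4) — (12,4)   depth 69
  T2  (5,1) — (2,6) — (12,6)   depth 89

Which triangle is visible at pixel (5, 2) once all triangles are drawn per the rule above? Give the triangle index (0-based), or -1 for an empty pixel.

T0:
  2·area = 4
  edge (12, 4)→(10, 4): d=(-2,0) right/bottom  bias=-1
  edge (10, 4)→(0, 2): d=(-10,-2) top-left  bias=+0
  edge (0, 2)→(12, 4): d=(12,2) right/bottom  bias=-1
    (2,1)@(5, 3): e=[2,0,2] → X  [on edge]
    (3,1)@(7, 3): e=[2,4,-2] → .
    (2,2)@(5, 5): e=[-2,-20,26] → .
    (7,2)@(15, 5): e=[-2,0,6] → .  [on edge]
  covered (1 px):
    . . . . . . . . .
    . . X . . . . . .
    . . . . . . . . .
    . . . . . . . . .
    . . . . . . . . .
T1:
  2·area = 12
  edge (16, 10)→(10, 4): d=(-6,-6) top-left  bias=+0
  edge (10, 4)→(12, 4): d=(2,0) top-left  bias=+0
  edge (12, 4)→(16, 10): d=(4,6) right/bottom  bias=-1
    (3,0)@(7, 1): e=[0,-6,18] → .  [on edge]
    (4,1)@(9, 3): e=[0,-2,14] → .  [on edge]
    (5,2)@(11, 5): e=[0,2,10] → X  [on edge]
    (6,2)@(13, 5): e=[12,2,-2] → .
    (5,3)@(11, 7): e=[-12,6,18] → .
    (6,3)@(13, 7): e=[0,6,6] → X  [on edge]
    (7,3)@(15, 7): e=[12,6,-6] → .
    (6,4)@(13, 9): e=[-12,10,14] → .
    (7,4)@(15, 9): e=[0,10,2] → X  [on edge]
    (8,4)@(17, 9): e=[12,10,-10] → .
  covered (3 px):
    . . . . . . . . .
    . . . . . . . . .
    . . . . . X . . .
    . . . . . . X . .
    . . . . . . . X .
T2:
  2·area = 50  (B↔C swapped to make it positive)
  edge (5, 1)→(12, 6): d=(7,5) right/bottom  bias=-1
  edge (12, 6)→(2, 6): d=(-10,0) right/bottom  bias=-1
  edge (2, 6)→(5, 1): d=(3,-5) top-left  bias=+0
    (2,0)@(5, 1): e=[0,50,0] → .  [on edge]
    (2,1)@(5, 3): e=[14,30,6] → X
    (3,1)@(7, 3): e=[4,30,16] → X
    (4,1)@(9, 3): e=[-6,30,26] → .
    (1,2)@(3, 5): e=[38,10,2] → X
    (4,2)@(9, 5): e=[8,10,32] → X
    (5,2)@(11, 5): e=[-2,10,42] → .
    (1,3)@(3, 7): e=[52,-10,8] → .
    (2,3)@(5, 7): e=[42,-10,18] → .
    (3,3)@(7, 7): e=[32,-10,28] → .
    (4,3)@(9, 7): e=[22,-10,38] → .
  covered (6 px):
    . . . . . . . . .
    . . X X . . . . .
    . X X X X . . . .
    . . . . . . . . .
    . . . . . . . . .

Z-buffer (winner per pixel, '.' = empty):
  . . . . . . . . .
  . . 2 2 . . . . .
  . 2 2 2 2 1 . . .
  . . . . . . 1 . .
  . . . . . . . 1 .

Final: 1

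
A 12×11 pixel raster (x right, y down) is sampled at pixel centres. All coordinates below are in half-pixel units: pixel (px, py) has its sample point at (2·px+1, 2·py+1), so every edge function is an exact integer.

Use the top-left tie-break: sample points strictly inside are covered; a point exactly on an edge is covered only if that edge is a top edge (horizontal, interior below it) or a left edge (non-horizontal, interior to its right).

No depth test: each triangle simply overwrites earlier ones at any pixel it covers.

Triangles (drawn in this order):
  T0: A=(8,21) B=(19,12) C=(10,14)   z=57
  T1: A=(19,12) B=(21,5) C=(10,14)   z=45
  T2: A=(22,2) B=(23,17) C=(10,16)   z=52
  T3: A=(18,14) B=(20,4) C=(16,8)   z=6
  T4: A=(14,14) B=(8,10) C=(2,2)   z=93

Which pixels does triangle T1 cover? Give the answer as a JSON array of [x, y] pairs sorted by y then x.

T0:
  2·area = 59  (B↔C swapped to make it positive)
  edge (8, 21)→(10, 14): d=(2,-7) top-left  bias=+0
  edge (10, 14)→(19, 12): d=(9,-2) top-left  bias=+0
  edge (19, 12)→(8, 21): d=(-11,9) right/bottom  bias=-1
    (7,6)@(15, 13): e=[33,1,25] → #
    (8,6)@(17, 13): e=[47,5,7] → #
    (9,6)@(19, 13): e=[61,9,-11] → ·
    (5,7)@(11, 15): e=[9,11,39] → #
    (6,7)@(13, 15): e=[23,15,21] → #
    (8,7)@(17, 15): e=[51,23,-15] → ·
    (5,8)@(11, 17): e=[13,29,17] → #
    (6,8)@(13, 17): e=[27,33,-1] → ·
    (7,8)@(15, 17): e=[41,37,-19] → ·
    (4,9)@(9, 19): e=[3,43,13] → #
    (5,9)@(11, 19): e=[17,47,-5] → ·
    (4,10)@(9, 21): e=[7,61,-9] → ·
  covered (7 px):
    · · · · · · · · · · · ·
    · · · · · · · · · · · ·
    · · · · · · · · · · · ·
    · · · · · · · · · · · ·
    · · · · · · · · · · · ·
    · · · · · · · · · · · ·
    · · · · · · · # # · · ·
    · · · · · # # # · · · ·
    · · · · · # · · · · · ·
    · · · · # · · · · · · ·
    · · · · · · · · · · · ·
T1:
  2·area = 59  (B↔C swapped to make it positive)
  edge (19, 12)→(10, 14): d=(-9,2) right/bottom  bias=-1
  edge (10, 14)→(21, 5): d=(11,-9) top-left  bias=+0
  edge (21, 5)→(19, 12): d=(-2,7) right/bottom  bias=-1
    (10,2)@(21, 5): e=[59,0,0] → ·  [on edge]
    (9,3)@(19, 7): e=[45,4,10] → #
    (10,3)@(21, 7): e=[41,22,-4] → ·
    (8,4)@(17, 9): e=[31,8,20] → #
    (10,4)@(21, 9): e=[23,44,-8] → ·
    (7,5)@(15, 11): e=[17,12,30] → #
    (10,5)@(21, 11): e=[5,66,-12] → ·
    (6,6)@(13, 13): e=[3,16,40] → #
    (7,6)@(15, 13): e=[-1,34,26] → ·
    (8,6)@(17, 13): e=[-5,52,12] → ·
    (9,6)@(19, 13): e=[-9,70,-2] → ·
    (6,7)@(13, 15): e=[-15,38,36] → ·
    (8,9)@(17, 19): e=[-59,118,0] → ·  [on edge]
  covered (7 px):
    · · · · · · · · · · · ·
    · · · · · · · · · · · ·
    · · · · · · · · · · · ·
    · · · · · · · · · # · ·
    · · · · · · · · # # · ·
    · · · · · · · # # # · ·
    · · · · · · # · · · · ·
    · · · · · · · · · · · ·
    · · · · · · · · · · · ·
    · · · · · · · · · · · ·
    · · · · · · · · · · · ·
T2:
  2·area = 194
  edge (22, 2)→(23, 17): d=(1,15) right/bottom  bias=-1
  edge (23, 17)→(10, 16): d=(-13,-1) top-left  bias=+0
  edge (10, 16)→(22, 2): d=(12,-14) top-left  bias=+0
    (10,2)@(21, 5): e=[18,154,22] → #
    (11,2)@(23, 5): e=[-12,156,50] → ·
    (9,3)@(19, 7): e=[50,126,18] → #
    (11,3)@(23, 7): e=[-10,130,74] → ·
    (8,4)@(17, 9): e=[82,98,14] → #
    (11,4)@(23, 9): e=[-8,104,98] → ·
    (7,5)@(15, 11): e=[114,70,10] → #
    (11,5)@(23, 11): e=[-6,78,122] → ·
    (6,6)@(13, 13): e=[146,42,6] → #
    (11,6)@(23, 13): e=[-4,52,146] → ·
    (5,7)@(11, 15): e=[178,14,2] → #
    (11,7)@(23, 15): e=[-2,26,170] → ·
    (11,8)@(23, 17): e=[0,0,194] → ·  [on edge]
  covered (21 px):
    · · · · · · · · · · · ·
    · · · · · · · · · · · ·
    · · · · · · · · · · # ·
    · · · · · · · · · # # ·
    · · · · · · · · # # # ·
    · · · · · · · # # # # ·
    · · · · · · # # # # # ·
    · · · · · # # # # # # ·
    · · · · · · · · · · · ·
    · · · · · · · · · · · ·
    · · · · · · · · · · · ·
T3:
  2·area = 32  (B↔C swapped to make it positive)
  edge (18, 14)→(16, 8): d=(-2,-6) top-left  bias=+0
  edge (16, 8)→(20, 4): d=(4,-4) top-left  bias=+0
  edge (20, 4)→(18, 14): d=(-2,10) right/bottom  bias=-1
    (11,0)@(23, 1): e=[56,0,-24] → ·  [on edge]
    (10,1)@(21, 3): e=[40,0,-8] → ·  [on edge]
    (7,2)@(15, 5): e=[0,-16,48] → ·  [on edge]
    (9,2)@(19, 5): e=[24,0,8] → #  [on edge]
    (10,2)@(21, 5): e=[36,8,-12] → ·
    (8,3)@(17, 7): e=[8,0,24] → #  [on edge]
    (10,3)@(21, 7): e=[32,16,-16] → ·
    (7,4)@(15, 9): e=[-8,0,40] → ·  [on edge]
    (8,4)@(17, 9): e=[4,8,20] → #
    (9,4)@(19, 9): e=[16,16,0] → ·  [on edge]
    (6,5)@(13, 11): e=[-24,0,56] → ·  [on edge]
    (8,5)@(17, 11): e=[0,16,16] → #  [on edge]
    (5,6)@(11, 13): e=[-40,0,72] → ·  [on edge]
    (4,7)@(9, 15): e=[-56,0,88] → ·  [on edge]
    (3,8)@(7, 17): e=[-72,0,104] → ·  [on edge]
    (9,8)@(19, 17): e=[0,48,-16] → ·  [on edge]
    (2,9)@(5, 19): e=[-88,0,120] → ·  [on edge]
    (8,9)@(17, 19): e=[-16,48,0] → ·  [on edge]
    (1,10)@(3, 21): e=[-104,0,136] → ·  [on edge]
  covered (5 px):
    · · · · · · · · · · · ·
    · · · · · · · · · · · ·
    · · · · · · · · · # · ·
    · · · · · · · · # # · ·
    · · · · · · · · # · · ·
    · · · · · · · · # · · ·
    · · · · · · · · · · · ·
    · · · · · · · · · · · ·
    · · · · · · · · · · · ·
    · · · · · · · · · · · ·
    · · · · · · · · · · · ·
T4:
  2·area = 24
  edge (14, 14)→(8, 10): d=(-6,-4) top-left  bias=+0
  edge (8, 10)→(2, 2): d=(-6,-8) top-left  bias=+0
  edge (2, 2)→(14, 14): d=(12,12) right/bottom  bias=-1
    (0,0)@(1, 1): e=[26,-2,0] → ·  [on edge]
    (1,1)@(3, 3): e=[22,2,0] → ·  [on edge]
    (2,2)@(5, 5): e=[18,6,0] → ·  [on edge]
    (3,3)@(7, 7): e=[14,10,0] → ·  [on edge]
    (4,4)@(9, 9): e=[10,14,0] → ·  [on edge]
    (5,5)@(11, 11): e=[6,18,0] → ·  [on edge]
    (6,6)@(13, 13): e=[2,22,0] → ·  [on edge]
    (7,7)@(15, 15): e=[-2,26,0] → ·  [on edge]
    (8,8)@(17, 17): e=[-6,30,0] → ·  [on edge]
    (9,9)@(19, 19): e=[-10,34,0] → ·  [on edge]
    (10,10)@(21, 21): e=[-14,38,0] → ·  [on edge]
  covered (0 px):
    · · · · · · · · · · · ·
    · · · · · · · · · · · ·
    · · · · · · · · · · · ·
    · · · · · · · · · · · ·
    · · · · · · · · · · · ·
    · · · · · · · · · · · ·
    · · · · · · · · · · · ·
    · · · · · · · · · · · ·
    · · · · · · · · · · · ·
    · · · · · · · · · · · ·
    · · · · · · · · · · · ·

Final: [[9,3],[8,4],[9,4],[7,5],[8,5],[9,5],[6,6]]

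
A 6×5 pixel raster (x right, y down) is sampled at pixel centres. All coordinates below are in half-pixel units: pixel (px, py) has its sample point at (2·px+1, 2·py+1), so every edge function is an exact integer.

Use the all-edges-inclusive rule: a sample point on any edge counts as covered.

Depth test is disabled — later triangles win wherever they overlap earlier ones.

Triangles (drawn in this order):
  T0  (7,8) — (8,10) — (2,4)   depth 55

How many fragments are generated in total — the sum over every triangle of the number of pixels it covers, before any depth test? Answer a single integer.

T0:
  2·area = 6
  edge (7, 8)→(8, 10): d=(1,2) inclusive
  edge (8, 10)→(2, 4): d=(-6,-6) inclusive
  edge (2, 4)→(7, 8): d=(5,4) inclusive
    (0,1)@(1, 3): e=[7,0,-1] → ·  [on edge]
    (1,2)@(3, 5): e=[5,0,1] → █  [on edge]
    (2,2)@(5, 5): e=[1,12,-7] → ·
    (1,3)@(3, 7): e=[7,-12,11] → ·
    (2,3)@(5, 7): e=[3,0,3] → █  [on edge]
    (3,3)@(7, 7): e=[-1,12,-5] → ·
    (2,4)@(5, 9): e=[5,-12,13] → ·
    (3,4)@(7, 9): e=[1,0,5] → █  [on edge]
    (4,4)@(9, 9): e=[-3,12,-3] → ·
  covered (3 px):
    · · · · · ·
    · · · · · ·
    · █ · · · ·
    · · █ · · ·
    · · · █ · ·

Final: 3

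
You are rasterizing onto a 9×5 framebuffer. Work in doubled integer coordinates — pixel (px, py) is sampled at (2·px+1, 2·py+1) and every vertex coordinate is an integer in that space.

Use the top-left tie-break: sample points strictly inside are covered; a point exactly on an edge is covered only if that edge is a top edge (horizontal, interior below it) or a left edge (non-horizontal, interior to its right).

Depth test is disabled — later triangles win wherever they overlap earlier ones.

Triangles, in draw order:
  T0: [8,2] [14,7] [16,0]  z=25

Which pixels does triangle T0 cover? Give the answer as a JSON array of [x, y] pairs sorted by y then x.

T0:
  2·area = 52  (B↔C swapped to make it positive)
  edge (8, 2)→(16, 0): d=(8,-2) top-left  bias=+0
  edge (16, 0)→(14, 7): d=(-2,7) right/bottom  bias=-1
  edge (14, 7)→(8, 2): d=(-6,-5) top-left  bias=+0
    (6,0)@(13, 1): e=[2,19,31] → X
    (7,0)@(15, 1): e=[6,5,41] → X
    (8,0)@(17, 1): e=[10,-9,51] → .
    (5,1)@(11, 3): e=[14,29,9] → X
    (8,1)@(17, 3): e=[26,-13,39] → .
    (5,2)@(11, 5): e=[30,25,-3] → .
    (6,2)@(13, 5): e=[34,11,7] → X
    (7,2)@(15, 5): e=[38,-3,17] → .
    (6,3)@(13, 7): e=[50,7,-5] → .
  covered (6 px):
    . . . . . . X X .
    . . . . . X X X .
    . . . . . . X . .
    . . . . . . . . .
    . . . . . . . . .

Final: [[6,0],[7,0],[5,1],[6,1],[7,1],[6,2]]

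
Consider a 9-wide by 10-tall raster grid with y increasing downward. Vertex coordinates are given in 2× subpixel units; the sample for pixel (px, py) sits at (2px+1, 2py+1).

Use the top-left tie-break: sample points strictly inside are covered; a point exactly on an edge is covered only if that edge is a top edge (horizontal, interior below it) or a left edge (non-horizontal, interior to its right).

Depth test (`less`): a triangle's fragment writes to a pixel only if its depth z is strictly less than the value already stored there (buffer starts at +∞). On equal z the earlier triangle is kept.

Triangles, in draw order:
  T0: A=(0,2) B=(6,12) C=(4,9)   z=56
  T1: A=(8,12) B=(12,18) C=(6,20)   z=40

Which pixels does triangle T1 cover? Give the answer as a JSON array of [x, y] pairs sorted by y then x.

T0:
  2·area = 2
  edge (0, 2)→(6, 12): d=(6,10) right/bottom  bias=-1
  edge (6, 12)→(4, 9): d=(-2,-3) top-left  bias=+0
  edge (4, 9)→(0, 2): d=(-4,-7) top-left  bias=+0
    (1,3)@(3, 7): e=[0,1,1] → ·  [on edge]
    (4,8)@(9, 17): e=[0,-1,3] → ·  [on edge]
  covered (0 px):
    · · · · · · · · ·
    · · · · · · · · ·
    · · · · · · · · ·
    · · · · · · · · ·
    · · · · · · · · ·
    · · · · · · · · ·
    · · · · · · · · ·
    · · · · · · · · ·
    · · · · · · · · ·
    · · · · · · · · ·
T1:
  2·area = 44
  edge (8, 12)→(12, 18): d=(4,6) right/bottom  bias=-1
  edge (12, 18)→(6, 20): d=(-6,2) right/bottom  bias=-1
  edge (6, 20)→(8, 12): d=(2,-8) top-left  bias=+0
    (4,7)@(9, 15): e=[6,24,14] → █
    (5,7)@(11, 15): e=[-6,20,30] → ·
    (3,8)@(7, 17): e=[26,16,2] → █
    (5,8)@(11, 17): e=[2,8,34] → █
    (6,8)@(13, 17): e=[-10,4,50] → ·
    (7,8)@(15, 17): e=[-22,0,66] → ·  [on edge]
    (3,9)@(7, 19): e=[34,4,6] → █
    (4,9)@(9, 19): e=[22,0,22] → ·  [on edge]
    (5,9)@(11, 19): e=[10,-4,38] → ·
  covered (5 px):
    · · · · · · · · ·
    · · · · · · · · ·
    · · · · · · · · ·
    · · · · · · · · ·
    · · · · · · · · ·
    · · · · · · · · ·
    · · · · · · · · ·
    · · · · █ · · · ·
    · · · █ █ █ · · ·
    · · · █ · · · · ·

Final: [[4,7],[3,8],[4,8],[5,8],[3,9]]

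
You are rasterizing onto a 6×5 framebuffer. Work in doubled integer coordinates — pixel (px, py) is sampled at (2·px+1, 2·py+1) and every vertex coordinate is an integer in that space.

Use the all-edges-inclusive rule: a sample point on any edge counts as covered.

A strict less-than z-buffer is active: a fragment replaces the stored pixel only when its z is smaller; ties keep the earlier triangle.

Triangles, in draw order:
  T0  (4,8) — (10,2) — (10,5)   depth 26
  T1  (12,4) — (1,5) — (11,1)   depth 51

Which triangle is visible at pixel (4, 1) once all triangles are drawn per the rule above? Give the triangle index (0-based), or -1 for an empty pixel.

T0:
  2·area = 18
  edge (4, 8)→(10, 2): d=(6,-6) inclusive
  edge (10, 2)→(10, 5): d=(0,3) inclusive
  edge (10, 5)→(4, 8): d=(-6,3) inclusive
    (5,0)@(11, 1): e=[0,-3,21] → ·  [on edge]
    (4,1)@(9, 3): e=[0,3,15] → █  [on edge]
    (5,1)@(11, 3): e=[12,-3,9] → ·
    (3,2)@(7, 5): e=[0,9,9] → █  [on edge]
    (5,2)@(11, 5): e=[24,-3,-3] → ·
    (2,3)@(5, 7): e=[0,15,3] → █  [on edge]
    (3,3)@(7, 7): e=[12,9,-3] → ·
    (4,3)@(9, 7): e=[24,3,-9] → ·
    (1,4)@(3, 9): e=[0,21,-3] → ·  [on edge]
    (2,4)@(5, 9): e=[12,15,-9] → ·
  covered (4 px):
    · · · · · ·
    · · · · █ ·
    · · · █ █ ·
    · · █ · · ·
    · · · · · ·
T1:
  2·area = 34
  edge (12, 4)→(1, 5): d=(-11,1) inclusive
  edge (1, 5)→(11, 1): d=(10,-4) inclusive
  edge (11, 1)→(12, 4): d=(1,3) inclusive
    (5,0)@(11, 1): e=[34,0,0] → █  [on edge]
    (3,1)@(7, 3): e=[16,4,14] → █
    (4,1)@(9, 3): e=[14,12,8] → █
    (0,2)@(1, 5): e=[0,0,34] → █  [on edge]
    (1,2)@(3, 5): e=[-2,8,28] → ·
    (3,2)@(7, 5): e=[-6,24,16] → ·
    (4,2)@(9, 5): e=[-8,32,10] → ·
    (5,2)@(11, 5): e=[-10,40,4] → ·
    (0,3)@(1, 7): e=[-22,20,36] → ·
  covered (5 px):
    · · · · · █
    · · · █ █ █
    █ · · · · ·
    · · · · · ·
    · · · · · ·

Z-buffer (winner per pixel, '.' = empty):
  . . . . . 1
  . . . 1 0 1
  1 . . 0 0 .
  . . 0 . . .
  . . . . . .

Result: 0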